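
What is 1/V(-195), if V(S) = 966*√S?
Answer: -I*√195/188370 ≈ -7.4132e-5*I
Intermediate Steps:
1/V(-195) = 1/(966*√(-195)) = 1/(966*(I*√195)) = 1/(966*I*√195) = -I*√195/188370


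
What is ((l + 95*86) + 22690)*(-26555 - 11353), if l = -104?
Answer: -1165898448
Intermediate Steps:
((l + 95*86) + 22690)*(-26555 - 11353) = ((-104 + 95*86) + 22690)*(-26555 - 11353) = ((-104 + 8170) + 22690)*(-37908) = (8066 + 22690)*(-37908) = 30756*(-37908) = -1165898448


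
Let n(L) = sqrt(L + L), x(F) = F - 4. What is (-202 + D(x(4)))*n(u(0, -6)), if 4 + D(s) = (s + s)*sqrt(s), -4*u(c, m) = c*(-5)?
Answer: 0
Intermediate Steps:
x(F) = -4 + F
u(c, m) = 5*c/4 (u(c, m) = -c*(-5)/4 = -(-5)*c/4 = 5*c/4)
n(L) = sqrt(2)*sqrt(L) (n(L) = sqrt(2*L) = sqrt(2)*sqrt(L))
D(s) = -4 + 2*s**(3/2) (D(s) = -4 + (s + s)*sqrt(s) = -4 + (2*s)*sqrt(s) = -4 + 2*s**(3/2))
(-202 + D(x(4)))*n(u(0, -6)) = (-202 + (-4 + 2*(-4 + 4)**(3/2)))*(sqrt(2)*sqrt((5/4)*0)) = (-202 + (-4 + 2*0**(3/2)))*(sqrt(2)*sqrt(0)) = (-202 + (-4 + 2*0))*(sqrt(2)*0) = (-202 + (-4 + 0))*0 = (-202 - 4)*0 = -206*0 = 0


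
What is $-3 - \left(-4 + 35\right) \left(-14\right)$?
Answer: $431$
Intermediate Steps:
$-3 - \left(-4 + 35\right) \left(-14\right) = -3 - 31 \left(-14\right) = -3 - -434 = -3 + 434 = 431$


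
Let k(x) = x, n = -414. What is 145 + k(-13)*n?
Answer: 5527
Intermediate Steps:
145 + k(-13)*n = 145 - 13*(-414) = 145 + 5382 = 5527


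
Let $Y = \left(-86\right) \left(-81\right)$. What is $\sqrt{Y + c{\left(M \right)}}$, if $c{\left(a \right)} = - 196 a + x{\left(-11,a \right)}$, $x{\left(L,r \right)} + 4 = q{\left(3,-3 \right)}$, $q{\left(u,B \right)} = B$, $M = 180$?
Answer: $i \sqrt{28321} \approx 168.29 i$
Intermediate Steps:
$Y = 6966$
$x{\left(L,r \right)} = -7$ ($x{\left(L,r \right)} = -4 - 3 = -7$)
$c{\left(a \right)} = -7 - 196 a$ ($c{\left(a \right)} = - 196 a - 7 = -7 - 196 a$)
$\sqrt{Y + c{\left(M \right)}} = \sqrt{6966 - 35287} = \sqrt{-28321} = i \sqrt{28321}$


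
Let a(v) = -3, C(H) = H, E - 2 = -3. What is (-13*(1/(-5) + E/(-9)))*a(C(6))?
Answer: -52/15 ≈ -3.4667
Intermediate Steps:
E = -1 (E = 2 - 3 = -1)
(-13*(1/(-5) + E/(-9)))*a(C(6)) = -13*(1/(-5) - 1/(-9))*(-3) = -13*(1*(-⅕) - 1*(-⅑))*(-3) = -13*(-⅕ + ⅑)*(-3) = -13*(-4/45)*(-3) = (52/45)*(-3) = -52/15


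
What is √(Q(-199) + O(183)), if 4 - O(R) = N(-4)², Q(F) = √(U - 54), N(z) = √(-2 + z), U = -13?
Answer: √(10 + I*√67) ≈ 3.3855 + 1.2089*I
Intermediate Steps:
Q(F) = I*√67 (Q(F) = √(-13 - 54) = √(-67) = I*√67)
O(R) = 10 (O(R) = 4 - (√(-2 - 4))² = 4 - (√(-6))² = 4 - (I*√6)² = 4 - 1*(-6) = 4 + 6 = 10)
√(Q(-199) + O(183)) = √(I*√67 + 10) = √(10 + I*√67)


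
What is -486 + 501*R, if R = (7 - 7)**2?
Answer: -486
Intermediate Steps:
R = 0 (R = 0**2 = 0)
-486 + 501*R = -486 + 501*0 = -486 + 0 = -486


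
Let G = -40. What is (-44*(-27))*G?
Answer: -47520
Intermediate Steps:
(-44*(-27))*G = -44*(-27)*(-40) = 1188*(-40) = -47520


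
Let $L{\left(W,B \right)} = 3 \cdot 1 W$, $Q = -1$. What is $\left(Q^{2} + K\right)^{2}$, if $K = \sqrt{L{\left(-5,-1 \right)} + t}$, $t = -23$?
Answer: $\left(1 + i \sqrt{38}\right)^{2} \approx -37.0 + 12.329 i$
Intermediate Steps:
$L{\left(W,B \right)} = 3 W$
$K = i \sqrt{38}$ ($K = \sqrt{3 \left(-5\right) - 23} = \sqrt{-15 - 23} = \sqrt{-38} = i \sqrt{38} \approx 6.1644 i$)
$\left(Q^{2} + K\right)^{2} = \left(\left(-1\right)^{2} + i \sqrt{38}\right)^{2} = \left(1 + i \sqrt{38}\right)^{2}$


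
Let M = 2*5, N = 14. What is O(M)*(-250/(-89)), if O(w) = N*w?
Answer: 35000/89 ≈ 393.26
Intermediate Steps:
M = 10
O(w) = 14*w
O(M)*(-250/(-89)) = (14*10)*(-250/(-89)) = 140*(-250*(-1/89)) = 140*(250/89) = 35000/89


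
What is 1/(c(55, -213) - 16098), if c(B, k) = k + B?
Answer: -1/16256 ≈ -6.1516e-5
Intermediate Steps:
c(B, k) = B + k
1/(c(55, -213) - 16098) = 1/((55 - 213) - 16098) = 1/(-158 - 16098) = 1/(-16256) = -1/16256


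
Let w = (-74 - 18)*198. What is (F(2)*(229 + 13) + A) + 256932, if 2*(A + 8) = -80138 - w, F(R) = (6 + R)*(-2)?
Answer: 222091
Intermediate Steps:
F(R) = -12 - 2*R
w = -18216 (w = -92*198 = -18216)
A = -30969 (A = -8 + (-80138 - 1*(-18216))/2 = -8 + (-80138 + 18216)/2 = -8 + (½)*(-61922) = -8 - 30961 = -30969)
(F(2)*(229 + 13) + A) + 256932 = ((-12 - 2*2)*(229 + 13) - 30969) + 256932 = ((-12 - 4)*242 - 30969) + 256932 = (-16*242 - 30969) + 256932 = (-3872 - 30969) + 256932 = -34841 + 256932 = 222091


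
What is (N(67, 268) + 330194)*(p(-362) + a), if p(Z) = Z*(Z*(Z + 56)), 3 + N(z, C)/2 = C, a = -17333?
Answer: -13267587571028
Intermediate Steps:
N(z, C) = -6 + 2*C
p(Z) = Z²*(56 + Z) (p(Z) = Z*(Z*(56 + Z)) = Z²*(56 + Z))
(N(67, 268) + 330194)*(p(-362) + a) = ((-6 + 2*268) + 330194)*((-362)²*(56 - 362) - 17333) = ((-6 + 536) + 330194)*(131044*(-306) - 17333) = (530 + 330194)*(-40099464 - 17333) = 330724*(-40116797) = -13267587571028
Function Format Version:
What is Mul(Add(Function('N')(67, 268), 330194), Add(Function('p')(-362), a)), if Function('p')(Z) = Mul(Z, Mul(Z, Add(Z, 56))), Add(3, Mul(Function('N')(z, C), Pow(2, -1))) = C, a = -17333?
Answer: -13267587571028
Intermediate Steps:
Function('N')(z, C) = Add(-6, Mul(2, C))
Function('p')(Z) = Mul(Pow(Z, 2), Add(56, Z)) (Function('p')(Z) = Mul(Z, Mul(Z, Add(56, Z))) = Mul(Pow(Z, 2), Add(56, Z)))
Mul(Add(Function('N')(67, 268), 330194), Add(Function('p')(-362), a)) = Mul(Add(Add(-6, Mul(2, 268)), 330194), Add(Mul(Pow(-362, 2), Add(56, -362)), -17333)) = Mul(Add(Add(-6, 536), 330194), Add(Mul(131044, -306), -17333)) = Mul(Add(530, 330194), Add(-40099464, -17333)) = Mul(330724, -40116797) = -13267587571028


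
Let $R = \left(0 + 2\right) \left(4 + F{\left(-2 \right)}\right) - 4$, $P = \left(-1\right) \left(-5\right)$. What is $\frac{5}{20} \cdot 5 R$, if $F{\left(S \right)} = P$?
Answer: $\frac{35}{2} \approx 17.5$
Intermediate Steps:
$P = 5$
$F{\left(S \right)} = 5$
$R = 14$ ($R = \left(0 + 2\right) \left(4 + 5\right) - 4 = 2 \cdot 9 - 4 = 18 - 4 = 14$)
$\frac{5}{20} \cdot 5 R = \frac{5}{20} \cdot 5 \cdot 14 = 5 \cdot \frac{1}{20} \cdot 5 \cdot 14 = \frac{1}{4} \cdot 5 \cdot 14 = \frac{5}{4} \cdot 14 = \frac{35}{2}$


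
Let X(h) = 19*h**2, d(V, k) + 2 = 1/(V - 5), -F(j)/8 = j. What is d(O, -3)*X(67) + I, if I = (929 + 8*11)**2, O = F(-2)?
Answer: 9586068/11 ≈ 8.7146e+5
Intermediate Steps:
F(j) = -8*j
O = 16 (O = -8*(-2) = 16)
d(V, k) = -2 + 1/(-5 + V) (d(V, k) = -2 + 1/(V - 5) = -2 + 1/(-5 + V))
I = 1034289 (I = (929 + 88)**2 = 1017**2 = 1034289)
d(O, -3)*X(67) + I = ((11 - 2*16)/(-5 + 16))*(19*67**2) + 1034289 = ((11 - 32)/11)*(19*4489) + 1034289 = ((1/11)*(-21))*85291 + 1034289 = -21/11*85291 + 1034289 = -1791111/11 + 1034289 = 9586068/11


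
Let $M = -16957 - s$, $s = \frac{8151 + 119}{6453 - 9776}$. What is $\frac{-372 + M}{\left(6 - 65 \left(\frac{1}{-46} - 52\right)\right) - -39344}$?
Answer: $- \frac{294277318}{725759815} \approx -0.40547$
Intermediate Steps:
$s = - \frac{8270}{3323}$ ($s = \frac{8270}{-3323} = 8270 \left(- \frac{1}{3323}\right) = - \frac{8270}{3323} \approx -2.4887$)
$M = - \frac{56339841}{3323}$ ($M = -16957 - - \frac{8270}{3323} = -16957 + \frac{8270}{3323} = - \frac{56339841}{3323} \approx -16955.0$)
$\frac{-372 + M}{\left(6 - 65 \left(\frac{1}{-46} - 52\right)\right) - -39344} = \frac{-372 - \frac{56339841}{3323}}{\left(6 - 65 \left(\frac{1}{-46} - 52\right)\right) - -39344} = - \frac{57575997}{3323 \left(\left(6 - 65 \left(- \frac{1}{46} - 52\right)\right) + 39344\right)} = - \frac{57575997}{3323 \left(\left(6 - - \frac{155545}{46}\right) + 39344\right)} = - \frac{57575997}{3323 \left(\left(6 + \frac{155545}{46}\right) + 39344\right)} = - \frac{57575997}{3323 \left(\frac{155821}{46} + 39344\right)} = - \frac{57575997}{3323 \cdot \frac{1965645}{46}} = \left(- \frac{57575997}{3323}\right) \frac{46}{1965645} = - \frac{294277318}{725759815}$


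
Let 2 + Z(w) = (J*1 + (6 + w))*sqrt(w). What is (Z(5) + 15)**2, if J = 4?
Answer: 1294 + 390*sqrt(5) ≈ 2166.1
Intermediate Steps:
Z(w) = -2 + sqrt(w)*(10 + w) (Z(w) = -2 + (4*1 + (6 + w))*sqrt(w) = -2 + (4 + (6 + w))*sqrt(w) = -2 + (10 + w)*sqrt(w) = -2 + sqrt(w)*(10 + w))
(Z(5) + 15)**2 = ((-2 + 5**(3/2) + 10*sqrt(5)) + 15)**2 = ((-2 + 5*sqrt(5) + 10*sqrt(5)) + 15)**2 = ((-2 + 15*sqrt(5)) + 15)**2 = (13 + 15*sqrt(5))**2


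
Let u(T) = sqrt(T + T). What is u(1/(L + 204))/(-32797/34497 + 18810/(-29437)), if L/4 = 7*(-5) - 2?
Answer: -1015488189*sqrt(7)/22600674026 ≈ -0.11888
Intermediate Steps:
L = -148 (L = 4*(7*(-5) - 2) = 4*(-35 - 2) = 4*(-37) = -148)
u(T) = sqrt(2)*sqrt(T) (u(T) = sqrt(2*T) = sqrt(2)*sqrt(T))
u(1/(L + 204))/(-32797/34497 + 18810/(-29437)) = (sqrt(2)*sqrt(1/(-148 + 204)))/(-32797/34497 + 18810/(-29437)) = (sqrt(2)*sqrt(1/56))/(-32797*1/34497 + 18810*(-1/29437)) = (sqrt(2)*sqrt(1/56))/(-32797/34497 - 18810/29437) = (sqrt(2)*(sqrt(14)/28))/(-1614333859/1015488189) = (sqrt(7)/14)*(-1015488189/1614333859) = -1015488189*sqrt(7)/22600674026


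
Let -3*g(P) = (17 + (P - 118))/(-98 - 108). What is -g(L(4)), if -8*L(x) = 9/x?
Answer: 3241/19776 ≈ 0.16389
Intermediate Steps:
L(x) = -9/(8*x)
g(P) = -101/618 + P/618 (g(P) = -(17 + (P - 118))/(3*(-98 - 108)) = -(17 + (-118 + P))/(3*(-206)) = -(-101 + P)*(-1)/(3*206) = -(101/206 - P/206)/3 = -101/618 + P/618)
-g(L(4)) = -(-101/618 + (-9/8/4)/618) = -(-101/618 + (-9/8*¼)/618) = -(-101/618 + (1/618)*(-9/32)) = -(-101/618 - 3/6592) = -1*(-3241/19776) = 3241/19776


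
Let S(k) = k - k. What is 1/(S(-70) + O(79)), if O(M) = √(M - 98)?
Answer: -I*√19/19 ≈ -0.22942*I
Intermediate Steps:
S(k) = 0
O(M) = √(-98 + M)
1/(S(-70) + O(79)) = 1/(0 + √(-98 + 79)) = 1/(0 + √(-19)) = 1/(0 + I*√19) = 1/(I*√19) = -I*√19/19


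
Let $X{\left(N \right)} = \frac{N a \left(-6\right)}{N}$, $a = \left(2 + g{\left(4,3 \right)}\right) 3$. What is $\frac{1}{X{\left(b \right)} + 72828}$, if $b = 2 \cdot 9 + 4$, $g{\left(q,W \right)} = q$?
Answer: $\frac{1}{72720} \approx 1.3751 \cdot 10^{-5}$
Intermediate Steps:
$b = 22$ ($b = 18 + 4 = 22$)
$a = 18$ ($a = \left(2 + 4\right) 3 = 6 \cdot 3 = 18$)
$X{\left(N \right)} = -108$ ($X{\left(N \right)} = \frac{N 18 \left(-6\right)}{N} = \frac{18 N \left(-6\right)}{N} = \frac{\left(-108\right) N}{N} = -108$)
$\frac{1}{X{\left(b \right)} + 72828} = \frac{1}{-108 + 72828} = \frac{1}{72720}$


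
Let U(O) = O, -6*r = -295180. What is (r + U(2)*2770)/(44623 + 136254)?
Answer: 164210/542631 ≈ 0.30262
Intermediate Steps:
r = 147590/3 (r = -1/6*(-295180) = 147590/3 ≈ 49197.)
(r + U(2)*2770)/(44623 + 136254) = (147590/3 + 2*2770)/(44623 + 136254) = (147590/3 + 5540)/180877 = (164210/3)*(1/180877) = 164210/542631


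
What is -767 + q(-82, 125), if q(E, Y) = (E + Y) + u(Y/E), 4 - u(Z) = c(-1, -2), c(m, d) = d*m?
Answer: -722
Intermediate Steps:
u(Z) = 2 (u(Z) = 4 - (-2)*(-1) = 4 - 1*2 = 4 - 2 = 2)
q(E, Y) = 2 + E + Y (q(E, Y) = (E + Y) + 2 = 2 + E + Y)
-767 + q(-82, 125) = -767 + (2 - 82 + 125) = -767 + 45 = -722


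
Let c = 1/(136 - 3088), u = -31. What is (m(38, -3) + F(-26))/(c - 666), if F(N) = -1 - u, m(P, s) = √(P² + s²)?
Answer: -88560/1966033 - 2952*√1453/1966033 ≈ -0.10228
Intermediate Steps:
F(N) = 30 (F(N) = -1 - 1*(-31) = -1 + 31 = 30)
c = -1/2952 (c = 1/(-2952) = -1/2952 ≈ -0.00033875)
(m(38, -3) + F(-26))/(c - 666) = (√(38² + (-3)²) + 30)/(-1/2952 - 666) = (√(1444 + 9) + 30)/(-1966033/2952) = (√1453 + 30)*(-2952/1966033) = (30 + √1453)*(-2952/1966033) = -88560/1966033 - 2952*√1453/1966033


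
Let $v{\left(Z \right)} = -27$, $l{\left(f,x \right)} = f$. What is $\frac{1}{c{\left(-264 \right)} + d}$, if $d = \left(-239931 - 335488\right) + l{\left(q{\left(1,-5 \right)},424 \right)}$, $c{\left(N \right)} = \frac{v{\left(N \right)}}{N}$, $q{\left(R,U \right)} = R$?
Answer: $- \frac{88}{50636775} \approx -1.7379 \cdot 10^{-6}$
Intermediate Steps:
$c{\left(N \right)} = - \frac{27}{N}$
$d = -575418$ ($d = \left(-239931 - 335488\right) + 1 = -575419 + 1 = -575418$)
$\frac{1}{c{\left(-264 \right)} + d} = \frac{1}{- \frac{27}{-264} - 575418} = \frac{1}{\left(-27\right) \left(- \frac{1}{264}\right) - 575418} = \frac{1}{\frac{9}{88} - 575418} = \frac{1}{- \frac{50636775}{88}} = - \frac{88}{50636775}$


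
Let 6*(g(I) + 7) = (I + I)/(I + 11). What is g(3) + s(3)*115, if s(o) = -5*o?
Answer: -24247/14 ≈ -1731.9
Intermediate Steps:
g(I) = -7 + I/(3*(11 + I)) (g(I) = -7 + ((I + I)/(I + 11))/6 = -7 + ((2*I)/(11 + I))/6 = -7 + (2*I/(11 + I))/6 = -7 + I/(3*(11 + I)))
g(3) + s(3)*115 = (-231 - 20*3)/(3*(11 + 3)) - 5*3*115 = (⅓)*(-231 - 60)/14 - 15*115 = (⅓)*(1/14)*(-291) - 1725 = -97/14 - 1725 = -24247/14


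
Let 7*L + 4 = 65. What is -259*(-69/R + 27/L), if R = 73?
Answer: -2483292/4453 ≈ -557.67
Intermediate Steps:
L = 61/7 (L = -4/7 + (1/7)*65 = -4/7 + 65/7 = 61/7 ≈ 8.7143)
-259*(-69/R + 27/L) = -259*(-69/73 + 27/(61/7)) = -259*(-69*1/73 + 27*(7/61)) = -259*(-69/73 + 189/61) = -259*9588/4453 = -2483292/4453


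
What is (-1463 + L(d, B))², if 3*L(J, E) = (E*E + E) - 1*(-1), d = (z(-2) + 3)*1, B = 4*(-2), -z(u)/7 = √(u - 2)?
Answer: 2085136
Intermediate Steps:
z(u) = -7*√(-2 + u) (z(u) = -7*√(u - 2) = -7*√(-2 + u))
B = -8
d = 3 - 14*I (d = (-7*√(-2 - 2) + 3)*1 = (-14*I + 3)*1 = (3 - 14*I)*1 = 3 - 14*I ≈ 3.0 - 14.0*I)
L(J, E) = ⅓ + E/3 + E²/3 (L(J, E) = ((E*E + E) - 1*(-1))/3 = ((E² + E) + 1)/3 = ((E + E²) + 1)/3 = (1 + E + E²)/3 = ⅓ + E/3 + E²/3)
(-1463 + L(d, B))² = (-1463 + (⅓ + (⅓)*(-8) + (⅓)*(-8)²))² = (-1463 + (⅓ - 8/3 + (⅓)*64))² = (-1463 + (⅓ - 8/3 + 64/3))² = (-1463 + 19)² = (-1444)² = 2085136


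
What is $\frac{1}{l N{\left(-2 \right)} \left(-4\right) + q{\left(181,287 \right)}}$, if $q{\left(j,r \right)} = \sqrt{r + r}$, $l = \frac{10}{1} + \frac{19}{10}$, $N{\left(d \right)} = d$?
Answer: $\frac{170}{15159} - \frac{25 \sqrt{574}}{212226} \approx 0.0083922$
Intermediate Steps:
$l = \frac{119}{10}$ ($l = 10 \cdot 1 + 19 \cdot \frac{1}{10} = 10 + \frac{19}{10} = \frac{119}{10} \approx 11.9$)
$q{\left(j,r \right)} = \sqrt{2} \sqrt{r}$ ($q{\left(j,r \right)} = \sqrt{2 r} = \sqrt{2} \sqrt{r}$)
$\frac{1}{l N{\left(-2 \right)} \left(-4\right) + q{\left(181,287 \right)}} = \frac{1}{\frac{119}{10} \left(-2\right) \left(-4\right) + \sqrt{2} \sqrt{287}} = \frac{1}{\left(- \frac{119}{5}\right) \left(-4\right) + \sqrt{574}} = \frac{1}{\frac{476}{5} + \sqrt{574}}$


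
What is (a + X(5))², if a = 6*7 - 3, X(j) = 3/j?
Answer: 39204/25 ≈ 1568.2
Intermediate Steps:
a = 39 (a = 42 - 3 = 39)
(a + X(5))² = (39 + 3/5)² = (39 + 3*(⅕))² = (39 + ⅗)² = (198/5)² = 39204/25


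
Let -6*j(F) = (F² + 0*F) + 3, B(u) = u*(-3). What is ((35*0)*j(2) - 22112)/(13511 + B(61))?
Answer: -1382/833 ≈ -1.6591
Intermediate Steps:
B(u) = -3*u
j(F) = -½ - F²/6 (j(F) = -((F² + 0*F) + 3)/6 = -((F² + 0) + 3)/6 = -(F² + 3)/6 = -(3 + F²)/6 = -½ - F²/6)
((35*0)*j(2) - 22112)/(13511 + B(61)) = ((35*0)*(-½ - ⅙*2²) - 22112)/(13511 - 3*61) = (0*(-½ - ⅙*4) - 22112)/(13511 - 183) = (0*(-½ - ⅔) - 22112)/13328 = (0*(-7/6) - 22112)*(1/13328) = (0 - 22112)*(1/13328) = -22112*1/13328 = -1382/833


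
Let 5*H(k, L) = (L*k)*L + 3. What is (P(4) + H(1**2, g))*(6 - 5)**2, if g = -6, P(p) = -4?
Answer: 19/5 ≈ 3.8000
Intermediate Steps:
H(k, L) = 3/5 + k*L**2/5 (H(k, L) = ((L*k)*L + 3)/5 = (k*L**2 + 3)/5 = (3 + k*L**2)/5 = 3/5 + k*L**2/5)
(P(4) + H(1**2, g))*(6 - 5)**2 = (-4 + (3/5 + (1/5)*1**2*(-6)**2))*(6 - 5)**2 = (-4 + (3/5 + (1/5)*1*36))*1**2 = (-4 + (3/5 + 36/5))*1 = (-4 + 39/5)*1 = (19/5)*1 = 19/5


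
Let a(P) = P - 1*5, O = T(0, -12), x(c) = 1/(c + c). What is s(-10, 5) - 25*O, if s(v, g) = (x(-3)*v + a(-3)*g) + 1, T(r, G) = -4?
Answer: 188/3 ≈ 62.667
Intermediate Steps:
x(c) = 1/(2*c)
O = -4
a(P) = -5 + P (a(P) = P - 5 = -5 + P)
s(v, g) = 1 - 8*g - v/6 (s(v, g) = (((1/2)/(-3))*v + (-5 - 3)*g) + 1 = (((1/2)*(-1/3))*v - 8*g) + 1 = (-v/6 - 8*g) + 1 = (-8*g - v/6) + 1 = 1 - 8*g - v/6)
s(-10, 5) - 25*O = (1 - 8*5 - 1/6*(-10)) - 25*(-4) = (1 - 40 + 5/3) + 100 = -112/3 + 100 = 188/3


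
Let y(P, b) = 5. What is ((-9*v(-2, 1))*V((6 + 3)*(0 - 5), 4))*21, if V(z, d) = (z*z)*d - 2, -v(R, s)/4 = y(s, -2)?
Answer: 30610440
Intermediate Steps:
v(R, s) = -20 (v(R, s) = -4*5 = -20)
V(z, d) = -2 + d*z² (V(z, d) = z²*d - 2 = d*z² - 2 = -2 + d*z²)
((-9*v(-2, 1))*V((6 + 3)*(0 - 5), 4))*21 = ((-9*(-20))*(-2 + 4*((6 + 3)*(0 - 5))²))*21 = (180*(-2 + 4*(9*(-5))²))*21 = (180*(-2 + 4*(-45)²))*21 = (180*(-2 + 4*2025))*21 = (180*(-2 + 8100))*21 = (180*8098)*21 = 1457640*21 = 30610440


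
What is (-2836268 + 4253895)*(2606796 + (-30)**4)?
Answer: 4843742263092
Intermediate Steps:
(-2836268 + 4253895)*(2606796 + (-30)**4) = 1417627*(2606796 + 810000) = 1417627*3416796 = 4843742263092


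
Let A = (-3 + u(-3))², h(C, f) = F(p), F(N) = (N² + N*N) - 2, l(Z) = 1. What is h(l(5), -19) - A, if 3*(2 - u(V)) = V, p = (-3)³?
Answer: 1456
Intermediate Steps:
p = -27
F(N) = -2 + 2*N² (F(N) = (N² + N²) - 2 = 2*N² - 2 = -2 + 2*N²)
h(C, f) = 1456 (h(C, f) = -2 + 2*(-27)² = -2 + 2*729 = -2 + 1458 = 1456)
u(V) = 2 - V/3
A = 0 (A = (-3 + (2 - ⅓*(-3)))² = (-3 + (2 + 1))² = (-3 + 3)² = 0² = 0)
h(l(5), -19) - A = 1456 - 1*0 = 1456 + 0 = 1456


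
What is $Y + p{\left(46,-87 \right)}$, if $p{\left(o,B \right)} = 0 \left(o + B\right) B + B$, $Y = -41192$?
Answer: $-41279$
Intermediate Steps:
$p{\left(o,B \right)} = B$ ($p{\left(o,B \right)} = 0 \left(B + o\right) B + B = 0 B + B = 0 + B = B$)
$Y + p{\left(46,-87 \right)} = -41192 - 87 = -41279$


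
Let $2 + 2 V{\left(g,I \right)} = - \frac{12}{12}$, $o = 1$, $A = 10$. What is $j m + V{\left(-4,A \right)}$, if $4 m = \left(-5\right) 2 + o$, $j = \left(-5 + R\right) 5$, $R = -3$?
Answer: $\frac{177}{2} \approx 88.5$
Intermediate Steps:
$j = -40$ ($j = \left(-5 - 3\right) 5 = \left(-8\right) 5 = -40$)
$V{\left(g,I \right)} = - \frac{3}{2}$ ($V{\left(g,I \right)} = -1 + \frac{\left(-12\right) \frac{1}{12}}{2} = -1 + \frac{1}{2} \left(-1\right) = -1 - \frac{1}{2} = - \frac{3}{2}$)
$m = - \frac{9}{4}$ ($m = \frac{\left(-5\right) 2 + 1}{4} = \frac{-10 + 1}{4} = \frac{1}{4} \left(-9\right) = - \frac{9}{4} \approx -2.25$)
$j m + V{\left(-4,A \right)} = \left(-40\right) \left(- \frac{9}{4}\right) - \frac{3}{2} = 90 - \frac{3}{2} = \frac{177}{2}$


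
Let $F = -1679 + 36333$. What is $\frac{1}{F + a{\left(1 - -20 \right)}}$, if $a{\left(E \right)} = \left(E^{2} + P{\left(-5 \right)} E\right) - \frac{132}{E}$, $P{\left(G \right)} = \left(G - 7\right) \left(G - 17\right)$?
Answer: $\frac{7}{284429} \approx 2.4611 \cdot 10^{-5}$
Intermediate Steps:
$P{\left(G \right)} = \left(-17 + G\right) \left(-7 + G\right)$ ($P{\left(G \right)} = \left(-7 + G\right) \left(-17 + G\right) = \left(-17 + G\right) \left(-7 + G\right)$)
$a{\left(E \right)} = E^{2} - \frac{132}{E} + 264 E$ ($a{\left(E \right)} = \left(E^{2} + \left(119 + \left(-5\right)^{2} - -120\right) E\right) - \frac{132}{E} = \left(E^{2} + \left(119 + 25 + 120\right) E\right) - \frac{132}{E} = \left(E^{2} + 264 E\right) - \frac{132}{E} = E^{2} - \frac{132}{E} + 264 E$)
$F = 34654$
$\frac{1}{F + a{\left(1 - -20 \right)}} = \frac{1}{34654 + \frac{-132 + \left(1 - -20\right)^{2} \left(264 + \left(1 - -20\right)\right)}{1 - -20}} = \frac{1}{34654 + \frac{-132 + \left(1 + 20\right)^{2} \left(264 + \left(1 + 20\right)\right)}{1 + 20}} = \frac{1}{34654 + \frac{-132 + 21^{2} \left(264 + 21\right)}{21}} = \frac{1}{34654 + \frac{-132 + 441 \cdot 285}{21}} = \frac{1}{34654 + \frac{-132 + 125685}{21}} = \frac{1}{34654 + \frac{1}{21} \cdot 125553} = \frac{1}{34654 + \frac{41851}{7}} = \frac{1}{\frac{284429}{7}} = \frac{7}{284429}$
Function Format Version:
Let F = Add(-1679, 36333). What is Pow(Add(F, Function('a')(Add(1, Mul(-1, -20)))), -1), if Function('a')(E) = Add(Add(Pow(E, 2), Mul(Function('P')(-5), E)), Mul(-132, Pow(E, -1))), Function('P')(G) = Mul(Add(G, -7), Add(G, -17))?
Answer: Rational(7, 284429) ≈ 2.4611e-5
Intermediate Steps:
Function('P')(G) = Mul(Add(-17, G), Add(-7, G)) (Function('P')(G) = Mul(Add(-7, G), Add(-17, G)) = Mul(Add(-17, G), Add(-7, G)))
Function('a')(E) = Add(Pow(E, 2), Mul(-132, Pow(E, -1)), Mul(264, E)) (Function('a')(E) = Add(Add(Pow(E, 2), Mul(Add(119, Pow(-5, 2), Mul(-24, -5)), E)), Mul(-132, Pow(E, -1))) = Add(Add(Pow(E, 2), Mul(Add(119, 25, 120), E)), Mul(-132, Pow(E, -1))) = Add(Add(Pow(E, 2), Mul(264, E)), Mul(-132, Pow(E, -1))) = Add(Pow(E, 2), Mul(-132, Pow(E, -1)), Mul(264, E)))
F = 34654
Pow(Add(F, Function('a')(Add(1, Mul(-1, -20)))), -1) = Pow(Add(34654, Mul(Pow(Add(1, Mul(-1, -20)), -1), Add(-132, Mul(Pow(Add(1, Mul(-1, -20)), 2), Add(264, Add(1, Mul(-1, -20))))))), -1) = Pow(Add(34654, Mul(Pow(Add(1, 20), -1), Add(-132, Mul(Pow(Add(1, 20), 2), Add(264, Add(1, 20)))))), -1) = Pow(Add(34654, Mul(Pow(21, -1), Add(-132, Mul(Pow(21, 2), Add(264, 21))))), -1) = Pow(Add(34654, Mul(Rational(1, 21), Add(-132, Mul(441, 285)))), -1) = Pow(Add(34654, Mul(Rational(1, 21), Add(-132, 125685))), -1) = Pow(Add(34654, Mul(Rational(1, 21), 125553)), -1) = Pow(Add(34654, Rational(41851, 7)), -1) = Pow(Rational(284429, 7), -1) = Rational(7, 284429)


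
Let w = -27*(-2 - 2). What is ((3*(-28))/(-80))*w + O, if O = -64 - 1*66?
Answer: -83/5 ≈ -16.600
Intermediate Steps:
O = -130 (O = -64 - 66 = -130)
w = 108 (w = -27*(-4) = 108)
((3*(-28))/(-80))*w + O = ((3*(-28))/(-80))*108 - 130 = -84*(-1/80)*108 - 130 = (21/20)*108 - 130 = 567/5 - 130 = -83/5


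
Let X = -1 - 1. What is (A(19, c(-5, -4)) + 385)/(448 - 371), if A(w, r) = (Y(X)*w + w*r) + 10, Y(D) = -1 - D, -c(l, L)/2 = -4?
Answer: 566/77 ≈ 7.3506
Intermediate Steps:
c(l, L) = 8 (c(l, L) = -2*(-4) = 8)
X = -2
A(w, r) = 10 + w + r*w (A(w, r) = ((-1 - 1*(-2))*w + w*r) + 10 = ((-1 + 2)*w + r*w) + 10 = (1*w + r*w) + 10 = (w + r*w) + 10 = 10 + w + r*w)
(A(19, c(-5, -4)) + 385)/(448 - 371) = ((10 + 19 + 8*19) + 385)/(448 - 371) = ((10 + 19 + 152) + 385)/77 = (181 + 385)*(1/77) = 566*(1/77) = 566/77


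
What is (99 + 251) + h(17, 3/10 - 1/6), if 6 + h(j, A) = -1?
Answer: 343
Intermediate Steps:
h(j, A) = -7 (h(j, A) = -6 - 1 = -7)
(99 + 251) + h(17, 3/10 - 1/6) = (99 + 251) - 7 = 350 - 7 = 343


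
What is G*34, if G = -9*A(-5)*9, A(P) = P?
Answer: 13770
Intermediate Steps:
G = 405 (G = -9*(-5)*9 = 45*9 = 405)
G*34 = 405*34 = 13770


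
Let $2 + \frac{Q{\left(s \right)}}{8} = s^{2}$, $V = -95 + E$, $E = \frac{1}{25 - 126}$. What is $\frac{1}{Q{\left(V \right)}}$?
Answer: $\frac{10201}{736502512} \approx 1.3851 \cdot 10^{-5}$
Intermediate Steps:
$E = - \frac{1}{101}$ ($E = \frac{1}{-101} = - \frac{1}{101} \approx -0.009901$)
$V = - \frac{9596}{101}$ ($V = -95 - \frac{1}{101} = - \frac{9596}{101} \approx -95.01$)
$Q{\left(s \right)} = -16 + 8 s^{2}$
$\frac{1}{Q{\left(V \right)}} = \frac{1}{-16 + 8 \left(- \frac{9596}{101}\right)^{2}} = \frac{1}{-16 + 8 \cdot \frac{92083216}{10201}} = \frac{1}{-16 + \frac{736665728}{10201}} = \frac{1}{\frac{736502512}{10201}} = \frac{10201}{736502512}$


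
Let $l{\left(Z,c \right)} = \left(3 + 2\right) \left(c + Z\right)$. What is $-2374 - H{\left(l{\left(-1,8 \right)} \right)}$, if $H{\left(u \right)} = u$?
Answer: $-2409$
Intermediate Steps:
$l{\left(Z,c \right)} = 5 Z + 5 c$ ($l{\left(Z,c \right)} = 5 \left(Z + c\right) = 5 Z + 5 c$)
$-2374 - H{\left(l{\left(-1,8 \right)} \right)} = -2374 - \left(5 \left(-1\right) + 5 \cdot 8\right) = -2374 - \left(-5 + 40\right) = -2374 - 35 = -2409$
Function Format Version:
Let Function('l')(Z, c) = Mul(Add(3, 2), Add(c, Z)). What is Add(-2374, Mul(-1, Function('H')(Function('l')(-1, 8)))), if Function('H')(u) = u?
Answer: -2409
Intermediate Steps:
Function('l')(Z, c) = Add(Mul(5, Z), Mul(5, c)) (Function('l')(Z, c) = Mul(5, Add(Z, c)) = Add(Mul(5, Z), Mul(5, c)))
Add(-2374, Mul(-1, Function('H')(Function('l')(-1, 8)))) = Add(-2374, Mul(-1, Add(Mul(5, -1), Mul(5, 8)))) = Add(-2374, Mul(-1, Add(-5, 40))) = Add(-2374, Mul(-1, 35)) = Add(-2374, -35) = -2409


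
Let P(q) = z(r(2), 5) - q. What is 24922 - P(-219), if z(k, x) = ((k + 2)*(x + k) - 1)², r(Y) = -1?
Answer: 24694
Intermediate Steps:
z(k, x) = (-1 + (2 + k)*(k + x))² (z(k, x) = ((2 + k)*(k + x) - 1)² = (-1 + (2 + k)*(k + x))²)
P(q) = 9 - q (P(q) = (-1 + (-1)² + 2*(-1) + 2*5 - 1*5)² - q = (-1 + 1 - 2 + 10 - 5)² - q = 3² - q = 9 - q)
24922 - P(-219) = 24922 - (9 - 1*(-219)) = 24922 - (9 + 219) = 24922 - 1*228 = 24922 - 228 = 24694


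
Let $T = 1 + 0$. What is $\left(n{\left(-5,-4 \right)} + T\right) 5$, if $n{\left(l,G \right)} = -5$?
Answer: $-20$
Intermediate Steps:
$T = 1$
$\left(n{\left(-5,-4 \right)} + T\right) 5 = \left(-5 + 1\right) 5 = \left(-4\right) 5 = -20$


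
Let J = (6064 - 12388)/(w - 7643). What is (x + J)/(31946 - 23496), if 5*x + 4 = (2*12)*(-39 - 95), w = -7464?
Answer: -4861292/63827075 ≈ -0.076164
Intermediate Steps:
J = 6324/15107 (J = (6064 - 12388)/(-7464 - 7643) = -6324/(-15107) = -6324*(-1/15107) = 6324/15107 ≈ 0.41861)
x = -644 (x = -4/5 + ((2*12)*(-39 - 95))/5 = -4/5 + (24*(-134))/5 = -4/5 + (1/5)*(-3216) = -4/5 - 3216/5 = -644)
(x + J)/(31946 - 23496) = (-644 + 6324/15107)/(31946 - 23496) = -9722584/15107/8450 = -9722584/15107*1/8450 = -4861292/63827075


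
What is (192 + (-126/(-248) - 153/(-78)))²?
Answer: 98272845225/2598544 ≈ 37818.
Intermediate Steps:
(192 + (-126/(-248) - 153/(-78)))² = (192 + (-126*(-1/248) - 153*(-1/78)))² = (192 + (63/124 + 51/26))² = (192 + 3981/1612)² = (313485/1612)² = 98272845225/2598544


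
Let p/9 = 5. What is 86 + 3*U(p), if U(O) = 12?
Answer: 122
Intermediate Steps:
p = 45 (p = 9*5 = 45)
86 + 3*U(p) = 86 + 3*12 = 86 + 36 = 122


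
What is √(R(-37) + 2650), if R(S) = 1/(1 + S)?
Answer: √95399/6 ≈ 51.478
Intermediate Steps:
√(R(-37) + 2650) = √(1/(1 - 37) + 2650) = √(1/(-36) + 2650) = √(-1/36 + 2650) = √(95399/36) = √95399/6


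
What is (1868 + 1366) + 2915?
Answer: 6149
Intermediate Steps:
(1868 + 1366) + 2915 = 3234 + 2915 = 6149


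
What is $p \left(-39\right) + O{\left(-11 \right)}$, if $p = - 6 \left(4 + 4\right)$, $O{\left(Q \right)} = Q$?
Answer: $1861$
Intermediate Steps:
$p = -48$ ($p = \left(-6\right) 8 = -48$)
$p \left(-39\right) + O{\left(-11 \right)} = \left(-48\right) \left(-39\right) - 11 = 1872 - 11 = 1861$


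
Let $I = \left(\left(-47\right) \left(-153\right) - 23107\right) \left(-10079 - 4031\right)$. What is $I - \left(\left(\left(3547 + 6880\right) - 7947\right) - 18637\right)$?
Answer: $224590917$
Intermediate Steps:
$I = 224574760$ ($I = \left(7191 - 23107\right) \left(-14110\right) = \left(-15916\right) \left(-14110\right) = 224574760$)
$I - \left(\left(\left(3547 + 6880\right) - 7947\right) - 18637\right) = 224574760 - \left(\left(\left(3547 + 6880\right) - 7947\right) - 18637\right) = 224574760 - \left(\left(10427 - 7947\right) - 18637\right) = 224574760 - \left(2480 - 18637\right) = 224574760 - -16157 = 224574760 + 16157 = 224590917$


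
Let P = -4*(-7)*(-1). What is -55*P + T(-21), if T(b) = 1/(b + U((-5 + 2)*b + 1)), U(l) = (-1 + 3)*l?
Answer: 164781/107 ≈ 1540.0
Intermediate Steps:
P = -28 (P = 28*(-1) = -28)
U(l) = 2*l
T(b) = 1/(2 - 5*b) (T(b) = 1/(b + 2*((-5 + 2)*b + 1)) = 1/(b + 2*(-3*b + 1)) = 1/(b + 2*(1 - 3*b)) = 1/(b + (2 - 6*b)) = 1/(2 - 5*b))
-55*P + T(-21) = -55*(-28) + 1/(2 - 5*(-21)) = 1540 + 1/(2 + 105) = 1540 + 1/107 = 164781/107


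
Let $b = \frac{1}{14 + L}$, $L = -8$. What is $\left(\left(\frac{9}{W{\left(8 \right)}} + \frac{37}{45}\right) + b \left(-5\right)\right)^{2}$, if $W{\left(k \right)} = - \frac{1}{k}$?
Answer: $\frac{42003361}{8100} \approx 5185.6$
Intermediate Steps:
$b = \frac{1}{6}$ ($b = \frac{1}{14 - 8} = \frac{1}{6} \approx 0.16667$)
$\left(\left(\frac{9}{W{\left(8 \right)}} + \frac{37}{45}\right) + b \left(-5\right)\right)^{2} = \left(\left(\frac{9}{\left(-1\right) \frac{1}{8}} + \frac{37}{45}\right) + \frac{1}{6} \left(-5\right)\right)^{2} = \left(\left(\frac{9}{\left(-1\right) \frac{1}{8}} + 37 \cdot \frac{1}{45}\right) - \frac{5}{6}\right)^{2} = \left(\left(\frac{9}{- \frac{1}{8}} + \frac{37}{45}\right) - \frac{5}{6}\right)^{2} = \left(\left(9 \left(-8\right) + \frac{37}{45}\right) - \frac{5}{6}\right)^{2} = \left(\left(-72 + \frac{37}{45}\right) - \frac{5}{6}\right)^{2} = \left(- \frac{3203}{45} - \frac{5}{6}\right)^{2} = \left(- \frac{6481}{90}\right)^{2} = \frac{42003361}{8100}$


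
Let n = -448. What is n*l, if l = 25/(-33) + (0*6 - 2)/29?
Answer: 354368/957 ≈ 370.29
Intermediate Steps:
l = -791/957 (l = 25*(-1/33) + (0 - 2)*(1/29) = -25/33 - 2*1/29 = -25/33 - 2/29 = -791/957 ≈ -0.82654)
n*l = -448*(-791/957) = 354368/957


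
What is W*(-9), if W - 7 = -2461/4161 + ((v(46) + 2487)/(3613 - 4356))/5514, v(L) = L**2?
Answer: -109228835649/1894134358 ≈ -57.667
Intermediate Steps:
W = 36409611883/5682403074 (W = 7 + (-2461/4161 + ((46**2 + 2487)/(3613 - 4356))/5514) = 7 + (-2461*1/4161 + ((2116 + 2487)/(-743))*(1/5514)) = 7 + (-2461/4161 + (4603*(-1/743))*(1/5514)) = 7 + (-2461/4161 - 4603/743*1/5514) = 7 + (-2461/4161 - 4603/4096902) = 7 - 3367209635/5682403074 = 36409611883/5682403074 ≈ 6.4074)
W*(-9) = (36409611883/5682403074)*(-9) = -109228835649/1894134358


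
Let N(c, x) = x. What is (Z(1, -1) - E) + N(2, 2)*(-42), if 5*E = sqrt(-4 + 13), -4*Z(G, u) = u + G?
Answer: -423/5 ≈ -84.600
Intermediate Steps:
Z(G, u) = -G/4 - u/4 (Z(G, u) = -(u + G)/4 = -(G + u)/4 = -G/4 - u/4)
E = 3/5 (E = sqrt(-4 + 13)/5 = sqrt(9)/5 = (1/5)*3 = 3/5 ≈ 0.60000)
(Z(1, -1) - E) + N(2, 2)*(-42) = ((-1/4*1 - 1/4*(-1)) - 1*3/5) + 2*(-42) = ((-1/4 + 1/4) - 3/5) - 84 = (0 - 3/5) - 84 = -3/5 - 84 = -423/5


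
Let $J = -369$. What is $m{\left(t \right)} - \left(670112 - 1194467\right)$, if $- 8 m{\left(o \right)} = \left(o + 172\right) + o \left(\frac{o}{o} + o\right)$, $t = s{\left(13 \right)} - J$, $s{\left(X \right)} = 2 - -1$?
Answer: $\frac{1013885}{2} \approx 5.0694 \cdot 10^{5}$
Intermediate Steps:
$s{\left(X \right)} = 3$ ($s{\left(X \right)} = 2 + 1 = 3$)
$t = 372$ ($t = 3 - -369 = 3 + 369 = 372$)
$m{\left(o \right)} = - \frac{43}{2} - \frac{o}{8} - \frac{o \left(1 + o\right)}{8}$ ($m{\left(o \right)} = - \frac{\left(o + 172\right) + o \left(\frac{o}{o} + o\right)}{8} = - \frac{\left(172 + o\right) + o \left(1 + o\right)}{8} = - \frac{172 + o + o \left(1 + o\right)}{8} = - \frac{43}{2} - \frac{o}{8} - \frac{o \left(1 + o\right)}{8}$)
$m{\left(t \right)} - \left(670112 - 1194467\right) = \left(- \frac{43}{2} - 93 - \frac{372^{2}}{8}\right) - \left(670112 - 1194467\right) = \left(- \frac{43}{2} - 93 - 17298\right) - \left(670112 - 1194467\right) = \left(- \frac{43}{2} - 93 - 17298\right) - -524355 = - \frac{34825}{2} + 524355 = \frac{1013885}{2}$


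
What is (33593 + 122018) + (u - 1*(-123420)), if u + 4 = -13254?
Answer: 265773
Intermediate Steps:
u = -13258 (u = -4 - 13254 = -13258)
(33593 + 122018) + (u - 1*(-123420)) = (33593 + 122018) + (-13258 - 1*(-123420)) = 155611 + (-13258 + 123420) = 155611 + 110162 = 265773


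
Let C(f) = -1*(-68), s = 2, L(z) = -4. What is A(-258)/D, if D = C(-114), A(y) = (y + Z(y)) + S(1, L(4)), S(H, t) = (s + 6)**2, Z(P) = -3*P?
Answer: 145/17 ≈ 8.5294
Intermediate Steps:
S(H, t) = 64 (S(H, t) = (2 + 6)**2 = 8**2 = 64)
C(f) = 68
A(y) = 64 - 2*y (A(y) = (y - 3*y) + 64 = -2*y + 64 = 64 - 2*y)
D = 68
A(-258)/D = (64 - 2*(-258))/68 = (64 + 516)*(1/68) = 580*(1/68) = 145/17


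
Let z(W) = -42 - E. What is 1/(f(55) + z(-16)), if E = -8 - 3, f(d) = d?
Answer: 1/24 ≈ 0.041667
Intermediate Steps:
E = -11
z(W) = -31 (z(W) = -42 - 1*(-11) = -42 + 11 = -31)
1/(f(55) + z(-16)) = 1/(55 - 31) = 1/24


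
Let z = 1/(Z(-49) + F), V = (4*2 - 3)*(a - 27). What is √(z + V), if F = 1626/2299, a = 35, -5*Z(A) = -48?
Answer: 5*√459494958/16926 ≈ 6.3322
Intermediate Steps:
Z(A) = 48/5 (Z(A) = -⅕*(-48) = 48/5)
F = 1626/2299 (F = 1626*(1/2299) = 1626/2299 ≈ 0.70726)
V = 40 (V = (4*2 - 3)*(35 - 27) = (8 - 3)*8 = 5*8 = 40)
z = 11495/118482 (z = 1/(48/5 + 1626/2299) = 1/(118482/11495) = 11495/118482 ≈ 0.097019)
√(z + V) = √(11495/118482 + 40) = √(4750775/118482) = 5*√459494958/16926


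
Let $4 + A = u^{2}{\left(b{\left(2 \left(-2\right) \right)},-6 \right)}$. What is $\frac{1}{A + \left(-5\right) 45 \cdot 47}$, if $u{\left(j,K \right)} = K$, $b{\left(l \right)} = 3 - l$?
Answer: $- \frac{1}{10543} \approx -9.485 \cdot 10^{-5}$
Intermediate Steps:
$A = 32$ ($A = -4 + \left(-6\right)^{2} = -4 + 36 = 32$)
$\frac{1}{A + \left(-5\right) 45 \cdot 47} = \frac{1}{32 + \left(-5\right) 45 \cdot 47} = \frac{1}{32 - 10575} = \frac{1}{-10543} = - \frac{1}{10543}$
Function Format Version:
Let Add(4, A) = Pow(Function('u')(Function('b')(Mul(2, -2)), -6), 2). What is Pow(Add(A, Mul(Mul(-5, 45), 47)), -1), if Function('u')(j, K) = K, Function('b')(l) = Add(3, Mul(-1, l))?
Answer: Rational(-1, 10543) ≈ -9.4850e-5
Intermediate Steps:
A = 32 (A = Add(-4, Pow(-6, 2)) = Add(-4, 36) = 32)
Pow(Add(A, Mul(Mul(-5, 45), 47)), -1) = Pow(Add(32, Mul(Mul(-5, 45), 47)), -1) = Pow(Add(32, Mul(-225, 47)), -1) = Pow(Add(32, -10575), -1) = Pow(-10543, -1) = Rational(-1, 10543)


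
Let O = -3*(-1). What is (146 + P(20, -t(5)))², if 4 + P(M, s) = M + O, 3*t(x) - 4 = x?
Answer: 27225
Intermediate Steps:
O = 3
t(x) = 4/3 + x/3
P(M, s) = -1 + M (P(M, s) = -4 + (M + 3) = -4 + (3 + M) = -1 + M)
(146 + P(20, -t(5)))² = (146 + (-1 + 20))² = (146 + 19)² = 165² = 27225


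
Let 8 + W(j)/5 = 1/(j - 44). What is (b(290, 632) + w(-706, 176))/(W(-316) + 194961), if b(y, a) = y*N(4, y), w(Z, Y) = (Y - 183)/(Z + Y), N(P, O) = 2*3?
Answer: 33199452/3719092415 ≈ 0.0089268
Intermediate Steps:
N(P, O) = 6
w(Z, Y) = (-183 + Y)/(Y + Z)
W(j) = -40 + 5/(-44 + j) (W(j) = -40 + 5/(j - 44) = -40 + 5/(-44 + j))
b(y, a) = 6*y (b(y, a) = y*6 = 6*y)
(b(290, 632) + w(-706, 176))/(W(-316) + 194961) = (6*290 + (-183 + 176)/(176 - 706))/(5*(353 - 8*(-316))/(-44 - 316) + 194961) = (1740 - 7/(-530))/(5*(353 + 2528)/(-360) + 194961) = (1740 - 1/530*(-7))/(5*(-1/360)*2881 + 194961) = (1740 + 7/530)/(-2881/72 + 194961) = 922207/(530*(14034311/72)) = (922207/530)*(72/14034311) = 33199452/3719092415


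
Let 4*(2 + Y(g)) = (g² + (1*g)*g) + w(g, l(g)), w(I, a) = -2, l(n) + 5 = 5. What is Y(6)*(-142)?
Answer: -2201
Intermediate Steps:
l(n) = 0 (l(n) = -5 + 5 = 0)
Y(g) = -5/2 + g²/2 (Y(g) = -2 + ((g² + (1*g)*g) - 2)/4 = -2 + ((g² + g*g) - 2)/4 = -2 + ((g² + g²) - 2)/4 = -2 + (2*g² - 2)/4 = -2 + (-2 + 2*g²)/4 = -2 + (-½ + g²/2) = -5/2 + g²/2)
Y(6)*(-142) = (-5/2 + (½)*6²)*(-142) = (-5/2 + (½)*36)*(-142) = (-5/2 + 18)*(-142) = (31/2)*(-142) = -2201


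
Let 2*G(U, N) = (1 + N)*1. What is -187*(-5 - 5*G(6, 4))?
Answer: 6545/2 ≈ 3272.5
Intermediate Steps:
G(U, N) = ½ + N/2 (G(U, N) = ((1 + N)*1)/2 = (1 + N)/2 = ½ + N/2)
-187*(-5 - 5*G(6, 4)) = -187*(-5 - 5*(½ + (½)*4)) = -187*(-5 - 5*(½ + 2)) = -187*(-5 - 5*5/2) = -187*(-5 - 25/2) = -187*(-35/2) = 6545/2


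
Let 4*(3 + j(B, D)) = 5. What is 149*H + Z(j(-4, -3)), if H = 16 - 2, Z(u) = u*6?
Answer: 4151/2 ≈ 2075.5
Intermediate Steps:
j(B, D) = -7/4 (j(B, D) = -3 + (1/4)*5 = -3 + 5/4 = -7/4)
Z(u) = 6*u
H = 14
149*H + Z(j(-4, -3)) = 149*14 + 6*(-7/4) = 2086 - 21/2 = 4151/2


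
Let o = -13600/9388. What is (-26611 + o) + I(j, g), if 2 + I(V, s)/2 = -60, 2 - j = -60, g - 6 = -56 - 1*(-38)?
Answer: -62750445/2347 ≈ -26736.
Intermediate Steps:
g = -12 (g = 6 + (-56 - 1*(-38)) = 6 + (-56 + 38) = 6 - 18 = -12)
j = 62 (j = 2 - 1*(-60) = 2 + 60 = 62)
I(V, s) = -124 (I(V, s) = -4 + 2*(-60) = -4 - 120 = -124)
o = -3400/2347 (o = -13600*1/9388 = -3400/2347 ≈ -1.4487)
(-26611 + o) + I(j, g) = (-26611 - 3400/2347) - 124 = -62459417/2347 - 124 = -62750445/2347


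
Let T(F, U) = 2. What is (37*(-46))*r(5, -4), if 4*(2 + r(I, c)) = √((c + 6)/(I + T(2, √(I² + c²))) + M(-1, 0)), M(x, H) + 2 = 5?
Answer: 3404 - 851*√161/14 ≈ 2632.7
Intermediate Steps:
M(x, H) = 3 (M(x, H) = -2 + 5 = 3)
r(I, c) = -2 + √(3 + (6 + c)/(2 + I))/4 (r(I, c) = -2 + √((c + 6)/(I + 2) + 3)/4 = -2 + √((6 + c)/(2 + I) + 3)/4 = -2 + √(3 + (6 + c)/(2 + I))/4)
(37*(-46))*r(5, -4) = (37*(-46))*(-2 + √((12 - 4 + 3*5)/(2 + 5))/4) = -1702*(-2 + √((12 - 4 + 15)/7)/4) = -1702*(-2 + √((⅐)*23)/4) = -1702*(-2 + √(23/7)/4) = -1702*(-2 + (√161/7)/4) = -1702*(-2 + √161/28) = 3404 - 851*√161/14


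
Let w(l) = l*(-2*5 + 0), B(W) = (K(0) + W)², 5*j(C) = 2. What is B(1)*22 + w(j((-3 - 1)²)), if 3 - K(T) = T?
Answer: 348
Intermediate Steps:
K(T) = 3 - T
j(C) = ⅖ (j(C) = (⅕)*2 = ⅖)
B(W) = (3 + W)² (B(W) = ((3 - 1*0) + W)² = ((3 + 0) + W)² = (3 + W)²)
w(l) = -10*l (w(l) = l*(-10 + 0) = l*(-10) = -10*l)
B(1)*22 + w(j((-3 - 1)²)) = (3 + 1)²*22 - 10*⅖ = 4²*22 - 4 = 16*22 - 4 = 352 - 4 = 348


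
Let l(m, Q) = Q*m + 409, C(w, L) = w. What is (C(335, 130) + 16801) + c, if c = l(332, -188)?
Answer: -44871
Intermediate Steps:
l(m, Q) = 409 + Q*m
c = -62007 (c = 409 - 188*332 = 409 - 62416 = -62007)
(C(335, 130) + 16801) + c = (335 + 16801) - 62007 = 17136 - 62007 = -44871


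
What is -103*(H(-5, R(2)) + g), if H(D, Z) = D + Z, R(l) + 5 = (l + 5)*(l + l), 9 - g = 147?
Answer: 12360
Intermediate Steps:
g = -138 (g = 9 - 1*147 = 9 - 147 = -138)
R(l) = -5 + 2*l*(5 + l) (R(l) = -5 + (l + 5)*(l + l) = -5 + (5 + l)*(2*l) = -5 + 2*l*(5 + l))
-103*(H(-5, R(2)) + g) = -103*((-5 + (-5 + 2*2² + 10*2)) - 138) = -103*((-5 + (-5 + 2*4 + 20)) - 138) = -103*((-5 + (-5 + 8 + 20)) - 138) = -103*((-5 + 23) - 138) = -103*(18 - 138) = -103*(-120) = 12360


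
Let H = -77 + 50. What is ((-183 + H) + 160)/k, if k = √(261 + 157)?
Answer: -25*√418/209 ≈ -2.4456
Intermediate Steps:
H = -27
k = √418 ≈ 20.445
((-183 + H) + 160)/k = ((-183 - 27) + 160)/(√418) = (-210 + 160)*(√418/418) = -25*√418/209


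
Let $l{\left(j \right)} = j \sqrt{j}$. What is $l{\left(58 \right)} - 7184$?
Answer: $-7184 + 58 \sqrt{58} \approx -6742.3$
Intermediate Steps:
$l{\left(j \right)} = j^{\frac{3}{2}}$
$l{\left(58 \right)} - 7184 = 58^{\frac{3}{2}} - 7184 = 58 \sqrt{58} - 7184 = -7184 + 58 \sqrt{58}$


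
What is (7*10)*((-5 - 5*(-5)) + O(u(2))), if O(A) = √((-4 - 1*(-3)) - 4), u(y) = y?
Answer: 1400 + 70*I*√5 ≈ 1400.0 + 156.52*I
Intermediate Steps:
O(A) = I*√5 (O(A) = √((-4 + 3) - 4) = √(-1 - 4) = √(-5) = I*√5)
(7*10)*((-5 - 5*(-5)) + O(u(2))) = (7*10)*((-5 - 5*(-5)) + I*√5) = 70*((-5 + 25) + I*√5) = 70*(20 + I*√5) = 1400 + 70*I*√5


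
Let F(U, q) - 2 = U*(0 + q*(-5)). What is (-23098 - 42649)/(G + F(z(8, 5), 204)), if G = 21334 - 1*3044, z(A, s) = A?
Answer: -65747/10132 ≈ -6.4890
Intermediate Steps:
F(U, q) = 2 - 5*U*q (F(U, q) = 2 + U*(0 + q*(-5)) = 2 + U*(0 - 5*q) = 2 + U*(-5*q) = 2 - 5*U*q)
G = 18290 (G = 21334 - 3044 = 18290)
(-23098 - 42649)/(G + F(z(8, 5), 204)) = (-23098 - 42649)/(18290 + (2 - 5*8*204)) = -65747/(18290 + (2 - 8160)) = -65747/(18290 - 8158) = -65747/10132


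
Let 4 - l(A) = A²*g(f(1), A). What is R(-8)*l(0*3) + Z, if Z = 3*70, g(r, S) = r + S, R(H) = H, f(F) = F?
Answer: 178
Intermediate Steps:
g(r, S) = S + r
l(A) = 4 - A²*(1 + A) (l(A) = 4 - A²*(A + 1) = 4 - A²*(1 + A))
Z = 210
R(-8)*l(0*3) + Z = -8*(4 - (0*3)² - (0*3)³) + 210 = -8*(4 - 1*0² - 1*0³) + 210 = -8*(4 - 1*0 - 1*0) + 210 = -8*(4 + 0 + 0) + 210 = -8*4 + 210 = -32 + 210 = 178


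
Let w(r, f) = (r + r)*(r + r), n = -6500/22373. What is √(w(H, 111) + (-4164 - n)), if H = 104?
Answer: 20*√289522109/1721 ≈ 197.74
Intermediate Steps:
n = -500/1721 (n = -6500*1/22373 = -500/1721 ≈ -0.29053)
w(r, f) = 4*r² (w(r, f) = (2*r)*(2*r) = 4*r²)
√(w(H, 111) + (-4164 - n)) = √(4*104² + (-4164 - 1*(-500/1721))) = √(4*10816 + (-4164 + 500/1721)) = √(43264 - 7165744/1721) = √(67291600/1721) = 20*√289522109/1721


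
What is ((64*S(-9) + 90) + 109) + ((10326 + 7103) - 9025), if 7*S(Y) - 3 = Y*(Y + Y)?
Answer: 70781/7 ≈ 10112.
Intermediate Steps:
S(Y) = 3/7 + 2*Y²/7 (S(Y) = 3/7 + (Y*(Y + Y))/7 = 3/7 + (Y*(2*Y))/7 = 3/7 + (2*Y²)/7 = 3/7 + 2*Y²/7)
((64*S(-9) + 90) + 109) + ((10326 + 7103) - 9025) = ((64*(3/7 + (2/7)*(-9)²) + 90) + 109) + ((10326 + 7103) - 9025) = ((64*(3/7 + (2/7)*81) + 90) + 109) + (17429 - 9025) = ((64*(3/7 + 162/7) + 90) + 109) + 8404 = ((64*(165/7) + 90) + 109) + 8404 = ((10560/7 + 90) + 109) + 8404 = (11190/7 + 109) + 8404 = 11953/7 + 8404 = 70781/7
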